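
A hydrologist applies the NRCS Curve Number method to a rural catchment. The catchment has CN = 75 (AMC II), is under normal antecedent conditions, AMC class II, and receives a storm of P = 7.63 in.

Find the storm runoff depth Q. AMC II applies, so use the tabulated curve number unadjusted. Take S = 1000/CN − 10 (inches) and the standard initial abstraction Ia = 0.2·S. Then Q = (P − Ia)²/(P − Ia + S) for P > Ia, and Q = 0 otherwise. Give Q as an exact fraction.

Q = 4363921/926700 in ≈ 4.709 in

AMC II — tabulated CN = 75 applies directly.
S = 1000/75 − 10 = 10/3 in ≈ 3.333 in
Ia = 0.2S: 0.2·3.333 = 0.667 in (exactly 2/3)
P − Ia = 7.630 − 0.667 = 2089/300 ≈ 6.963 in (> 0, runoff occurs)
Q: (2089/300)² ÷ (3089/300) = 4363921/926700 in (≈ 4.709 in)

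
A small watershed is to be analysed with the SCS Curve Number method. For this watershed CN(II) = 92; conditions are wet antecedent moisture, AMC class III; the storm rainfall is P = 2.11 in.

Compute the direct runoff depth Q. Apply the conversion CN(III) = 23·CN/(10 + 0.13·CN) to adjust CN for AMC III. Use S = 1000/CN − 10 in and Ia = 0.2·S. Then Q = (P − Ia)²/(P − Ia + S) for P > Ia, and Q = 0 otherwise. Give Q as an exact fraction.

Adjust CN=92 to AMC III: 23·92/(10 + 0.13·92) → 2116 ÷ (549/25) = 52900/549 ≈ 96.357
S = 1000/(52900/549) − 10 = 200/529 in ≈ 0.378 in
Ia = 0.2·(200/529) = 40/529 in ≈ 0.076 in
Excess rainfall: 2.110 − 0.076 = 2.034 in; P > Ia so Q > 0
Q: (107619/52900)² ÷ (127619/52900) = 11581849161/6751045100 in (≈ 1.716 in)

Q = 11581849161/6751045100 in ≈ 1.716 in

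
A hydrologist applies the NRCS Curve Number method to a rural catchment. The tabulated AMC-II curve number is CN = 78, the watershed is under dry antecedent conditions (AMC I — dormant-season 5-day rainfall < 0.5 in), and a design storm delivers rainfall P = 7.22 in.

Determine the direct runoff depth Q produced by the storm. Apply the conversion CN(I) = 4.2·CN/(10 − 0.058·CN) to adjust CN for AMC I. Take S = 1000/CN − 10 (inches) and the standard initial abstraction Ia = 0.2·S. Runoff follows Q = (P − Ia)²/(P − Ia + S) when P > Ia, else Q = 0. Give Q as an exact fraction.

CN(I) from CN(II)=78: (4.2·78)/(10 − 0.058·78) = 81900/1369 ≈ 59.825
Max retention: S = 1000/(81900/1369) − 10 = 5500/819 in (≈ 6.716 in)
Initial abstraction Ia = S/5 = (5500/819)/5 = 1100/819 ≈ 1.343 in
P − Ia = 7.220 − 1.343 = 240659/40950 ≈ 5.877 in (> 0, runoff occurs)
Q = (240659/40950)²/((240659/40950) + 5500/819) = (57916754281/1676902500)/(515659/40950) = 57916754281/21116236050 in ≈ 2.743 in

Q = 57916754281/21116236050 in ≈ 2.743 in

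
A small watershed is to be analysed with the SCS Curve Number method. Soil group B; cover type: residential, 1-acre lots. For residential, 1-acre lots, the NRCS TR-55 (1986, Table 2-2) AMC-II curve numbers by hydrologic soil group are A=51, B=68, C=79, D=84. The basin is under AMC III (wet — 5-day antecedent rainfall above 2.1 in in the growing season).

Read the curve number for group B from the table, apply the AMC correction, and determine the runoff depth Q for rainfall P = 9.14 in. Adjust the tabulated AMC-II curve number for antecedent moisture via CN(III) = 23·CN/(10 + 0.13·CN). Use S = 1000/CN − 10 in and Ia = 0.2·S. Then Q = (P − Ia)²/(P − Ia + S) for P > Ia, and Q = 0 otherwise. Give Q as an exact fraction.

NRCS table: residential, 1-acre lots, soil group B → CN(II) = 68
Adjust CN=68 to AMC III: 23·68/(10 + 0.13·68) → 1564 ÷ (471/25) = 39100/471 ≈ 83.015
Max retention: S = 1000/(39100/471) − 10 = 800/391 in (≈ 2.046 in)
Ia = 0.2S: 0.2·2.046 = 0.409 in (exactly 160/391)
P − Ia = 9.140 − 0.409 = 170687/19550 ≈ 8.731 in (> 0, runoff occurs)
Q: (170687/19550)² ÷ (210687/19550) = 29134051969/4118930850 in (≈ 7.073 in)

Q = 29134051969/4118930850 in ≈ 7.073 in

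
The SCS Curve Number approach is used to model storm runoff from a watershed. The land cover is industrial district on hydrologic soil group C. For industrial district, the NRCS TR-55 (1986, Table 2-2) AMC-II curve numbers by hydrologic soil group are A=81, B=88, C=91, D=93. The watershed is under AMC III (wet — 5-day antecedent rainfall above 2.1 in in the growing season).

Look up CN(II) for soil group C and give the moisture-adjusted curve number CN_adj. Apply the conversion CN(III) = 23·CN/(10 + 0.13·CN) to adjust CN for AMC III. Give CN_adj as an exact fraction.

NRCS table: industrial district, soil group C → CN(II) = 91
CN(III) from CN(II)=91: (23·91)/(10 + 0.13·91) = 209300/2183 ≈ 95.877

CN_adj = 209300/2183 ≈ 95.877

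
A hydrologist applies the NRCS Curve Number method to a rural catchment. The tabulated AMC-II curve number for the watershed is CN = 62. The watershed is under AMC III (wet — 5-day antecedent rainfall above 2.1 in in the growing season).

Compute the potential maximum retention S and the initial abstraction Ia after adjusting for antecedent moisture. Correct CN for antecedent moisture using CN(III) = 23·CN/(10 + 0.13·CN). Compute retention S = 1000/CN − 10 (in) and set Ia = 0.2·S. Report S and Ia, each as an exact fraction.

Wet (AMC III): CN(III) = 23·62/(10 + 0.13·62) = 1426/(903/50) = 71300/903 ≈ 78.959
Max retention: S = 1000/(71300/903) − 10 = 1900/713 in (≈ 2.665 in)
Ia = 0.2S: 0.2·2.665 = 0.533 in (exactly 380/713)

S = 1900/713 in ≈ 2.665 in; Ia = 380/713 in ≈ 0.533 in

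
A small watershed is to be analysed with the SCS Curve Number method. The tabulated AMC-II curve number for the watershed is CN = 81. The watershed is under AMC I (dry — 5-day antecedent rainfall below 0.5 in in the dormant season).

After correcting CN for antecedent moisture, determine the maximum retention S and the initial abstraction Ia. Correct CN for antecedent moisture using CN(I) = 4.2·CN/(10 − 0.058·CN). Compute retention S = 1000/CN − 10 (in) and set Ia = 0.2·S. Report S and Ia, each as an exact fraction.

S = 9500/1701 in ≈ 5.585 in; Ia = 1900/1701 in ≈ 1.117 in

Dry (AMC I): CN(I) = 4.2·81/(10 − 0.058·81) = (1701/5)/(2651/500) = 170100/2651 ≈ 64.164
Retention S: 1000/CN − 10 with CN=64.164 → S = 9500/1701 ≈ 5.585 in
Ia = 0.2·(9500/1701) = 1900/1701 in ≈ 1.117 in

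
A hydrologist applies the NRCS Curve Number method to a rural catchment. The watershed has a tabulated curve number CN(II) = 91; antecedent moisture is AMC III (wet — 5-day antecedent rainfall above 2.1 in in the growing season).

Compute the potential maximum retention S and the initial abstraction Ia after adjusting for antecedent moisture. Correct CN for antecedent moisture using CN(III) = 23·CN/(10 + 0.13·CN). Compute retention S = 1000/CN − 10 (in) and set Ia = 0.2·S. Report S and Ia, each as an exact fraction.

S = 900/2093 in ≈ 0.430 in; Ia = 180/2093 in ≈ 0.086 in

Adjust CN=91 to AMC III: 23·91/(10 + 0.13·91) → 2093 ÷ (2183/100) = 209300/2183 ≈ 95.877
S = 1000/(209300/2183) − 10 = 900/2093 in ≈ 0.430 in
Ia = 0.2S: 0.2·0.430 = 0.086 in (exactly 180/2093)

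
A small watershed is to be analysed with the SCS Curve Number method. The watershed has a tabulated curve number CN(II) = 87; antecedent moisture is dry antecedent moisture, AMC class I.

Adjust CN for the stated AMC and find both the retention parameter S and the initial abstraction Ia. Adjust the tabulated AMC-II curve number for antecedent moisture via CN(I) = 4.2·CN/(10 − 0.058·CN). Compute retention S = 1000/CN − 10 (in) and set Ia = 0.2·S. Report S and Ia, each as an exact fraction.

CN(I) from CN(II)=87: (4.2·87)/(10 − 0.058·87) = 182700/2477 ≈ 73.759
S = 1000/(182700/2477) − 10 = 6500/1827 in ≈ 3.558 in
Ia = 0.2·(6500/1827) = 1300/1827 in ≈ 0.712 in

S = 6500/1827 in ≈ 3.558 in; Ia = 1300/1827 in ≈ 0.712 in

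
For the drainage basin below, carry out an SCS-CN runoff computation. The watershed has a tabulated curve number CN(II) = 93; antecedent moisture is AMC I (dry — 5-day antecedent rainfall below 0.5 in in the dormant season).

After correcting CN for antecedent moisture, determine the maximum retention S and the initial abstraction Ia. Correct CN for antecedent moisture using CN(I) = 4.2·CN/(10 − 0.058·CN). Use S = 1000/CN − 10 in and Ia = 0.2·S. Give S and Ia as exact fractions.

Adjust CN=93 to AMC I: 4.2·93/(10 − 0.058·93) → (1953/5) ÷ (2303/500) = 27900/329 ≈ 84.802
Max retention: S = 1000/(27900/329) − 10 = 500/279 in (≈ 1.792 in)
Initial abstraction Ia = S/5 = (500/279)/5 = 100/279 ≈ 0.358 in

S = 500/279 in ≈ 1.792 in; Ia = 100/279 in ≈ 0.358 in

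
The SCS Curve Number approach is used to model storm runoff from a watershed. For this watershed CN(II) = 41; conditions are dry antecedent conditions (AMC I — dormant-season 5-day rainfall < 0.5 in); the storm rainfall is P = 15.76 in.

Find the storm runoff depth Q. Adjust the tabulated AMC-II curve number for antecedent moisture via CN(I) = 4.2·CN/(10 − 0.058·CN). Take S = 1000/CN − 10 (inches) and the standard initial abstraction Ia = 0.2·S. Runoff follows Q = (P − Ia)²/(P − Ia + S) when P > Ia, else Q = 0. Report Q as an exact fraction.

Adjust CN=41 to AMC I: 4.2·41/(10 − 0.058·41) → (861/5) ÷ (3811/500) = 86100/3811 ≈ 22.592
Retention S: 1000/CN − 10 with CN=22.592 → S = 29500/861 ≈ 34.262 in
Ia = 0.2S: 0.2·34.262 = 6.852 in (exactly 5900/861)
Excess rainfall: 15.760 − 6.852 = 8.908 in; P > Ia so Q > 0
Q = (191734/21525)²/((191734/21525) + 29500/861) = (36761926756/463325625)/(929234/21525) = 18380963378/10000880925 in ≈ 1.838 in

Q = 18380963378/10000880925 in ≈ 1.838 in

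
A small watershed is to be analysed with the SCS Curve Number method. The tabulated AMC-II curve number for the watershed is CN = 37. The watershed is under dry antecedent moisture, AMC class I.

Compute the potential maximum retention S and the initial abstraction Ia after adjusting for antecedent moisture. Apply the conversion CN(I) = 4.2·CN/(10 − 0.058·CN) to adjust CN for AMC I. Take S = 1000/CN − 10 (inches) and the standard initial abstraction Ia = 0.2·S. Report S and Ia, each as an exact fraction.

S = 1500/37 in ≈ 40.541 in; Ia = 300/37 in ≈ 8.108 in

CN(I) from CN(II)=37: (4.2·37)/(10 − 0.058·37) = 3700/187 ≈ 19.786
S = 1000/(3700/187) − 10 = 1500/37 in ≈ 40.541 in
Ia = 0.2·(1500/37) = 300/37 in ≈ 8.108 in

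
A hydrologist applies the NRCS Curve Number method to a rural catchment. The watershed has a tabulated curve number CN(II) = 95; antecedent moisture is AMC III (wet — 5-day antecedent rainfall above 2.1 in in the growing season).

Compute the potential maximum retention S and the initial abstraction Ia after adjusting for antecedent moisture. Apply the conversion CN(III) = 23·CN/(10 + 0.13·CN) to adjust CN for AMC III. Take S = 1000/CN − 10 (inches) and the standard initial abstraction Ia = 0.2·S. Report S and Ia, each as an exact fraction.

S = 100/437 in ≈ 0.229 in; Ia = 20/437 in ≈ 0.046 in

Adjust CN=95 to AMC III: 23·95/(10 + 0.13·95) → 2185 ÷ (447/20) = 43700/447 ≈ 97.763
S = 1000/(43700/447) − 10 = 100/437 in ≈ 0.229 in
Ia = 0.2S: 0.2·0.229 = 0.046 in (exactly 20/437)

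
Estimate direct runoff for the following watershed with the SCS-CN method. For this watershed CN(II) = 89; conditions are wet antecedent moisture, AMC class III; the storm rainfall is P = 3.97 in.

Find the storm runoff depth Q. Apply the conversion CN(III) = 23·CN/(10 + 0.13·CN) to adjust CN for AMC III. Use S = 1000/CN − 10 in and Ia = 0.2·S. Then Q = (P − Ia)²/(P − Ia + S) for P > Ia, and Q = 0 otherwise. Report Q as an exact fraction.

Q = 625141654281/184364897300 in ≈ 3.391 in

Wet (AMC III): CN(III) = 23·89/(10 + 0.13·89) = 2047/(2157/100) = 204700/2157 ≈ 94.900
S = 1000/(204700/2157) − 10 = 1100/2047 in ≈ 0.537 in
Ia = 0.2·(1100/2047) = 220/2047 in ≈ 0.107 in
Excess rainfall: 3.970 − 0.107 = 3.863 in; P > Ia so Q > 0
Q: (790659/204700)² ÷ (900659/204700) = 625141654281/184364897300 in (≈ 3.391 in)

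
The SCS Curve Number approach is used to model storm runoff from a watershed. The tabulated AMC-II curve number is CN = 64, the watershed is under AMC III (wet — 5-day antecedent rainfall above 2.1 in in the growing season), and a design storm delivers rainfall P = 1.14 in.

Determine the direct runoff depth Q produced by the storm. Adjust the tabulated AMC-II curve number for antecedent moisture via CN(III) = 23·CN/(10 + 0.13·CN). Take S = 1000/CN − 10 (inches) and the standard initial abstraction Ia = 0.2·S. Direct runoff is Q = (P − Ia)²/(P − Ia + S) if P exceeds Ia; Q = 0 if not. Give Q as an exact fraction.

Q = 747003/5460200 in ≈ 0.137 in

CN(III) from CN(II)=64: (23·64)/(10 + 0.13·64) = 18400/229 ≈ 80.349
S = 1000/(18400/229) − 10 = 225/92 in ≈ 2.446 in
Ia = 0.2·(225/92) = 45/92 in ≈ 0.489 in
Since P=1.140 > Ia=0.489: effective rainfall P−Ia = 1497/2300 in
Q: (1497/2300)² ÷ (3561/1150) = 747003/5460200 in (≈ 0.137 in)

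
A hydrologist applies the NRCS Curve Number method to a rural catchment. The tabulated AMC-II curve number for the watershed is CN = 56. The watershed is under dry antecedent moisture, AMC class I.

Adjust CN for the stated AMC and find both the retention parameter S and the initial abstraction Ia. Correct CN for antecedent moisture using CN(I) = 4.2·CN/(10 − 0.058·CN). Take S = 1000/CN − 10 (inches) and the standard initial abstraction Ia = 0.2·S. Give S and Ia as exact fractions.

S = 2750/147 in ≈ 18.707 in; Ia = 550/147 in ≈ 3.741 in

Dry (AMC I): CN(I) = 4.2·56/(10 − 0.058·56) = (1176/5)/(844/125) = 7350/211 ≈ 34.834
Max retention: S = 1000/(7350/211) − 10 = 2750/147 in (≈ 18.707 in)
Ia = 0.2·(2750/147) = 550/147 in ≈ 3.741 in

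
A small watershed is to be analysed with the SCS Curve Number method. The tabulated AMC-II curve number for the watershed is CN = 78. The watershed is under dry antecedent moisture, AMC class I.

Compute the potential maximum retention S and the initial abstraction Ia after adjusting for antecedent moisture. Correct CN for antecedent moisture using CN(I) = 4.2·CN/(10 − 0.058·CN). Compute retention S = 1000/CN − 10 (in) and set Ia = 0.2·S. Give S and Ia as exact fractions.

Adjust CN=78 to AMC I: 4.2·78/(10 − 0.058·78) → (1638/5) ÷ (1369/250) = 81900/1369 ≈ 59.825
Max retention: S = 1000/(81900/1369) − 10 = 5500/819 in (≈ 6.716 in)
Initial abstraction Ia = S/5 = (5500/819)/5 = 1100/819 ≈ 1.343 in

S = 5500/819 in ≈ 6.716 in; Ia = 1100/819 in ≈ 1.343 in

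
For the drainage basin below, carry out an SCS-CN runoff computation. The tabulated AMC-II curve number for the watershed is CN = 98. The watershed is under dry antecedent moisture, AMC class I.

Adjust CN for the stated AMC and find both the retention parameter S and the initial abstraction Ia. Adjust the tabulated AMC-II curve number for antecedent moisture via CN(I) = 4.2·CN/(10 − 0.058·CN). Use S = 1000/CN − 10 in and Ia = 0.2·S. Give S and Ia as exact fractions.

S = 500/1029 in ≈ 0.486 in; Ia = 100/1029 in ≈ 0.097 in

CN(I) from CN(II)=98: (4.2·98)/(10 − 0.058·98) = 102900/1079 ≈ 95.366
Retention S: 1000/CN − 10 with CN=95.366 → S = 500/1029 ≈ 0.486 in
Initial abstraction Ia = S/5 = (500/1029)/5 = 100/1029 ≈ 0.097 in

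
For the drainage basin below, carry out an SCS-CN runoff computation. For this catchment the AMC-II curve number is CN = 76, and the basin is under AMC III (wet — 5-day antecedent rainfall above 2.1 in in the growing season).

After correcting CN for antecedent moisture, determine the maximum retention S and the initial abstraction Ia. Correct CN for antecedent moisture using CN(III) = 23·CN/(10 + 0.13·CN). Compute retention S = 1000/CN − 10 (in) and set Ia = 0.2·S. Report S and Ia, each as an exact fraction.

Adjust CN=76 to AMC III: 23·76/(10 + 0.13·76) → 1748 ÷ (497/25) = 43700/497 ≈ 87.928
Max retention: S = 1000/(43700/497) − 10 = 600/437 in (≈ 1.373 in)
Ia = 0.2·(600/437) = 120/437 in ≈ 0.275 in

S = 600/437 in ≈ 1.373 in; Ia = 120/437 in ≈ 0.275 in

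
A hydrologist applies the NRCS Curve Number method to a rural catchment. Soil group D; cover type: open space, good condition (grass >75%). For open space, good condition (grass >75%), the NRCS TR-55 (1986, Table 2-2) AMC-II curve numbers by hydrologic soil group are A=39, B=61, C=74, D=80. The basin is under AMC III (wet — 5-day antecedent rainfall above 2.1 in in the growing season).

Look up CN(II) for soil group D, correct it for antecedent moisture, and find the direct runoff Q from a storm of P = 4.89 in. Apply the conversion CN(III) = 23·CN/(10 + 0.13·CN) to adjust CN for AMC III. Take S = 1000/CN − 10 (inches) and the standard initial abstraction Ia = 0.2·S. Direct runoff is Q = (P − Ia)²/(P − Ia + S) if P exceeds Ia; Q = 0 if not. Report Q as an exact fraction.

Q = 115498009/30468100 in ≈ 3.791 in

NRCS table: open space, good condition (grass >75%), soil group D → CN(II) = 80
Wet (AMC III): CN(III) = 23·80/(10 + 0.13·80) = 1840/(102/5) = 4600/51 ≈ 90.196
S = 1000/(4600/51) − 10 = 25/23 in ≈ 1.087 in
Ia = 0.2S: 0.2·1.087 = 0.217 in (exactly 5/23)
Excess rainfall: 4.890 − 0.217 = 4.673 in; P > Ia so Q > 0
Q: (10747/2300)² ÷ (13247/2300) = 115498009/30468100 in (≈ 3.791 in)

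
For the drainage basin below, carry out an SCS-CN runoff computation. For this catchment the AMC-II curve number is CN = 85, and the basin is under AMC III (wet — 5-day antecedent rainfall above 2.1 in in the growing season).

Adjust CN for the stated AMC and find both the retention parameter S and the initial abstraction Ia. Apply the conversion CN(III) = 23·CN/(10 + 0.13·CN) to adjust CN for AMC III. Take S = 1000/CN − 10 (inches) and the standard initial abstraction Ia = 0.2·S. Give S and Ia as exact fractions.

S = 300/391 in ≈ 0.767 in; Ia = 60/391 in ≈ 0.153 in

Adjust CN=85 to AMC III: 23·85/(10 + 0.13·85) → 1955 ÷ (421/20) = 39100/421 ≈ 92.874
S = 1000/(39100/421) − 10 = 300/391 in ≈ 0.767 in
Initial abstraction Ia = S/5 = (300/391)/5 = 60/391 ≈ 0.153 in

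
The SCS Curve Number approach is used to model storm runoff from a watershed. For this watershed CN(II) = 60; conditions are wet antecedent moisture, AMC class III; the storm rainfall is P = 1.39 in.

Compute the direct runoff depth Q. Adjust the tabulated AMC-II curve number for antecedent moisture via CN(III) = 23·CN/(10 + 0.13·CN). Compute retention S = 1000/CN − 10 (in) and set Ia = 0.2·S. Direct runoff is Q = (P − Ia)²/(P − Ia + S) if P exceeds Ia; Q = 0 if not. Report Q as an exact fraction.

CN(III) from CN(II)=60: (23·60)/(10 + 0.13·60) = 6900/89 ≈ 77.528
Max retention: S = 1000/(6900/89) − 10 = 200/69 in (≈ 2.899 in)
Ia = 0.2S: 0.2·2.899 = 0.580 in (exactly 40/69)
Excess rainfall: 1.390 − 0.580 = 0.810 in; P > Ia so Q > 0
Q: (5591/6900)² ÷ (25591/6900) = 31259281/176577900 in (≈ 0.177 in)

Q = 31259281/176577900 in ≈ 0.177 in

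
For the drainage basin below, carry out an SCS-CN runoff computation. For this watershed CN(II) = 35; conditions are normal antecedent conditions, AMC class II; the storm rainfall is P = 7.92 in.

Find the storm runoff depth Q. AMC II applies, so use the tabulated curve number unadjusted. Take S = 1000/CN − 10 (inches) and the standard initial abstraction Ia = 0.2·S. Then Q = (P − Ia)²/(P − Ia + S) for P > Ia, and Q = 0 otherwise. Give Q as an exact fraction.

Average conditions: CN = 35 (no AMC adjustment).
Retention S: 1000/CN − 10 with CN=35.000 → S = 130/7 ≈ 18.571 in
Initial abstraction Ia = S/5 = (130/7)/5 = 26/7 ≈ 3.714 in
P − Ia = 7.920 − 3.714 = 736/175 ≈ 4.206 in (> 0, runoff occurs)
Q: (736/175)² ÷ (3986/175) = 270848/348775 in (≈ 0.777 in)

Q = 270848/348775 in ≈ 0.777 in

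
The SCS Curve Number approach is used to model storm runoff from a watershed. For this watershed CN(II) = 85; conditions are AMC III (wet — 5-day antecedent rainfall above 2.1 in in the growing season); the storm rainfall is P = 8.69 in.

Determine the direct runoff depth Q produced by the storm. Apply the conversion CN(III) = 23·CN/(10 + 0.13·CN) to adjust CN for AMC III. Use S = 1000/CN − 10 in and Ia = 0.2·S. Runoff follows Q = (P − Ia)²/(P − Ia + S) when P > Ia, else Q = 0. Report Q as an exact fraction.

Q = 111408420841/14223758900 in ≈ 7.833 in

Wet (AMC III): CN(III) = 23·85/(10 + 0.13·85) = 1955/(421/20) = 39100/421 ≈ 92.874
Retention S: 1000/CN − 10 with CN=92.874 → S = 300/391 ≈ 0.767 in
Ia = 0.2S: 0.2·0.767 = 0.153 in (exactly 60/391)
P − Ia = 8.690 − 0.153 = 333779/39100 ≈ 8.537 in (> 0, runoff occurs)
Q = (333779/39100)²/((333779/39100) + 300/391) = (111408420841/1528810000)/(363779/39100) = 111408420841/14223758900 in ≈ 7.833 in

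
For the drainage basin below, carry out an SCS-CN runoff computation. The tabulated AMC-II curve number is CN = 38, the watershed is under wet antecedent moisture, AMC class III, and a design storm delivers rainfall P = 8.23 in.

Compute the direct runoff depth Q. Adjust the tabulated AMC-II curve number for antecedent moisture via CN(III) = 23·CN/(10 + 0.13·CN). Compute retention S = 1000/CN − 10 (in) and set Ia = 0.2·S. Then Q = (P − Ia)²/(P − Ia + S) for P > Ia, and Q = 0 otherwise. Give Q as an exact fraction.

Q = 88596117801/26554348700 in ≈ 3.336 in

Adjust CN=38 to AMC III: 23·38/(10 + 0.13·38) → 874 ÷ (747/50) = 43700/747 ≈ 58.501
S = 1000/(43700/747) − 10 = 3100/437 in ≈ 7.094 in
Ia = 0.2S: 0.2·7.094 = 1.419 in (exactly 620/437)
Since P=8.230 > Ia=1.419: effective rainfall P−Ia = 297651/43700 in
Runoff Q = (P−Ia)²/(P−Ia+S) = (6.811)²/(6.811+7.094) = 88596117801/26554348700 ≈ 3.336 in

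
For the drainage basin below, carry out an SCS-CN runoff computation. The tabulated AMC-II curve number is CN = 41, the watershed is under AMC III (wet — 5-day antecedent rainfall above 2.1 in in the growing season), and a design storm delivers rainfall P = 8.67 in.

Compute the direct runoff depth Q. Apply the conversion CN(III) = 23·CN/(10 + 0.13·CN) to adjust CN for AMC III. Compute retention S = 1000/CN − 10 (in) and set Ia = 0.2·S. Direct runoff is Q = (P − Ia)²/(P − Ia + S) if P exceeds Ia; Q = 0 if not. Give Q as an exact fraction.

Adjust CN=41 to AMC III: 23·41/(10 + 0.13·41) → 943 ÷ (1533/100) = 94300/1533 ≈ 61.513
Retention S: 1000/CN − 10 with CN=61.513 → S = 5900/943 ≈ 6.257 in
Ia = 0.2S: 0.2·6.257 = 1.251 in (exactly 1180/943)
Since P=8.670 > Ia=1.251: effective rainfall P−Ia = 699581/94300 in
Q: (699581/94300)² ÷ (1289581/94300) = 489413575561/121607488300 in (≈ 4.025 in)

Q = 489413575561/121607488300 in ≈ 4.025 in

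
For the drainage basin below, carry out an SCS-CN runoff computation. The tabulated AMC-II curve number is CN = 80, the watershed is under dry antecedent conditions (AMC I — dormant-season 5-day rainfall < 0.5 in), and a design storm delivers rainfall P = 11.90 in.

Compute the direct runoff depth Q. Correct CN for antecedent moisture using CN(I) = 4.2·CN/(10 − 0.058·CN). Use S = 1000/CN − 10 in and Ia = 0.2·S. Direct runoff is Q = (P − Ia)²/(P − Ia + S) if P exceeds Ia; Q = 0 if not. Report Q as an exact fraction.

Q = 5058001/734790 in ≈ 6.884 in

CN(I) from CN(II)=80: (4.2·80)/(10 − 0.058·80) = 4200/67 ≈ 62.687
S = 1000/(4200/67) − 10 = 125/21 in ≈ 5.952 in
Ia = 0.2S: 0.2·5.952 = 1.190 in (exactly 25/21)
Excess rainfall: 11.900 − 1.190 = 10.710 in; P > Ia so Q > 0
Q: (2249/210)² ÷ (3499/210) = 5058001/734790 in (≈ 6.884 in)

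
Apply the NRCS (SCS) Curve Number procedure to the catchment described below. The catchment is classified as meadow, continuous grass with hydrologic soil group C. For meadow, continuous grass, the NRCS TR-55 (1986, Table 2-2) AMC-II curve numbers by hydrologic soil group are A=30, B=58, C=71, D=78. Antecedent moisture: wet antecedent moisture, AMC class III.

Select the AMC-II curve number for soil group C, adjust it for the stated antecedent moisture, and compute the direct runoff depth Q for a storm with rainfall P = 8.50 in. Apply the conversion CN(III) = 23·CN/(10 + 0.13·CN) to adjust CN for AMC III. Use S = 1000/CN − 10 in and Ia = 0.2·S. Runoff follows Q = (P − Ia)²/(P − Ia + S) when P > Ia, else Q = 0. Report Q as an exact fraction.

NRCS table: meadow, continuous grass, soil group C → CN(II) = 71
Adjust CN=71 to AMC III: 23·71/(10 + 0.13·71) → 1633 ÷ (1923/100) = 163300/1923 ≈ 84.919
Max retention: S = 1000/(163300/1923) − 10 = 2900/1633 in (≈ 1.776 in)
Initial abstraction Ia = S/5 = (2900/1633)/5 = 580/1633 ≈ 0.355 in
P − Ia = 8.500 − 0.355 = 26601/3266 ≈ 8.145 in (> 0, runoff occurs)
Runoff Q = (P−Ia)²/(P−Ia+S) = (8.145)²/(8.145+1.776) = 707613201/105821666 ≈ 6.687 in

Q = 707613201/105821666 in ≈ 6.687 in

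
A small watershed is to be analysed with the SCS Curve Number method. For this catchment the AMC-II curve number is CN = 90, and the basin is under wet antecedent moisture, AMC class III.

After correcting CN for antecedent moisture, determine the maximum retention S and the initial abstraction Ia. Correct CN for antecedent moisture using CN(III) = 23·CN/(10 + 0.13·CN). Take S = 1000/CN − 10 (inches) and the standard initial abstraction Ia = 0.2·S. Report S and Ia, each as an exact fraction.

Adjust CN=90 to AMC III: 23·90/(10 + 0.13·90) → 2070 ÷ (217/10) = 20700/217 ≈ 95.392
Max retention: S = 1000/(20700/217) − 10 = 100/207 in (≈ 0.483 in)
Ia = 0.2·(100/207) = 20/207 in ≈ 0.097 in

S = 100/207 in ≈ 0.483 in; Ia = 20/207 in ≈ 0.097 in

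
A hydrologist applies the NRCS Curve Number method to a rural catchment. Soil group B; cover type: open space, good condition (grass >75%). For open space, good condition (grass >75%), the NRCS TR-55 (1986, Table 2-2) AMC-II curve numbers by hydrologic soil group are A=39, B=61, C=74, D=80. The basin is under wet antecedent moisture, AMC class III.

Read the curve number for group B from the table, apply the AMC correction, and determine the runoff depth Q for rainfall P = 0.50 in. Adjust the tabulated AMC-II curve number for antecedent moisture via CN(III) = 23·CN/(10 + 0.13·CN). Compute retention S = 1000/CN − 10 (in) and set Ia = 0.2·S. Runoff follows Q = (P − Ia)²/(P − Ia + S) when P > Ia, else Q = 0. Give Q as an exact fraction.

NRCS table: open space, good condition (grass >75%), soil group B → CN(II) = 61
Wet (AMC III): CN(III) = 23·61/(10 + 0.13·61) = 1403/(1793/100) = 140300/1793 ≈ 78.249
Max retention: S = 1000/(140300/1793) − 10 = 3900/1403 in (≈ 2.780 in)
Ia = 0.2S: 0.2·2.780 = 0.556 in (exactly 780/1403)
P = 0.500 ≤ Ia = 0.556 in: entire storm abstracted, Q = 0.

Q = 0 in ≈ 0.000 in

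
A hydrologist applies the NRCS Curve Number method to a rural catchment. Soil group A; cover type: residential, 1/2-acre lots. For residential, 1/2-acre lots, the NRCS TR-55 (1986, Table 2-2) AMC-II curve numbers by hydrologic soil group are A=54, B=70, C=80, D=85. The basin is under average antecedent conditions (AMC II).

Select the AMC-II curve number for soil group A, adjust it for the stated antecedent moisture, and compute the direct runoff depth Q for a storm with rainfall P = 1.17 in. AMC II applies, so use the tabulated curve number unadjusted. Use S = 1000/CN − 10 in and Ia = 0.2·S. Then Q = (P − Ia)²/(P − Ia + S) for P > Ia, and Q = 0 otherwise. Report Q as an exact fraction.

Q = 0 in ≈ 0.000 in

NRCS table: residential, 1/2-acre lots, soil group A → CN(II) = 54
AMC II — tabulated CN = 54 applies directly.
Max retention: S = 1000/54 − 10 = 230/27 in (≈ 8.519 in)
Initial abstraction Ia = S/5 = (230/27)/5 = 46/27 ≈ 1.704 in
P = 1.170 ≤ Ia = 1.704 in: entire storm abstracted, Q = 0.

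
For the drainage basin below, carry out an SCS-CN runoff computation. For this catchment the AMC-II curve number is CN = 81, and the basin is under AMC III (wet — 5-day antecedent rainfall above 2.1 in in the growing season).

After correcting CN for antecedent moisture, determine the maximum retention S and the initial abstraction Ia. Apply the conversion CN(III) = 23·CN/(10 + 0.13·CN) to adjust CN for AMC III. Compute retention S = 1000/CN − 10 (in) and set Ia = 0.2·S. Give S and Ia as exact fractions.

Wet (AMC III): CN(III) = 23·81/(10 + 0.13·81) = 1863/(2053/100) = 186300/2053 ≈ 90.745
Max retention: S = 1000/(186300/2053) − 10 = 1900/1863 in (≈ 1.020 in)
Ia = 0.2S: 0.2·1.020 = 0.204 in (exactly 380/1863)

S = 1900/1863 in ≈ 1.020 in; Ia = 380/1863 in ≈ 0.204 in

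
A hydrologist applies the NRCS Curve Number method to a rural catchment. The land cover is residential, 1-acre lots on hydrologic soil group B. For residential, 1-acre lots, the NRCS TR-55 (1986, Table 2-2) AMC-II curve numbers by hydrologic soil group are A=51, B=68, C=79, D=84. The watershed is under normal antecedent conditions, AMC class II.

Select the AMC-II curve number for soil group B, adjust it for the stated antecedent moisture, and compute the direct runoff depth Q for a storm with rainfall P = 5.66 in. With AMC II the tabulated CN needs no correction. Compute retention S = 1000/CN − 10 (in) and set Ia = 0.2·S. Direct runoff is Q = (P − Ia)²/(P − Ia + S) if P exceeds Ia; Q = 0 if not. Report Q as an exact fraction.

Q = 16088121/6809350 in ≈ 2.363 in

NRCS table: residential, 1-acre lots, soil group B → CN(II) = 68
Average conditions: CN = 68 (no AMC adjustment).
S = 1000/68 − 10 = 80/17 in ≈ 4.706 in
Initial abstraction Ia = S/5 = (80/17)/5 = 16/17 ≈ 0.941 in
Excess rainfall: 5.660 − 0.941 = 4.719 in; P > Ia so Q > 0
Q: (4011/850)² ÷ (8011/850) = 16088121/6809350 in (≈ 2.363 in)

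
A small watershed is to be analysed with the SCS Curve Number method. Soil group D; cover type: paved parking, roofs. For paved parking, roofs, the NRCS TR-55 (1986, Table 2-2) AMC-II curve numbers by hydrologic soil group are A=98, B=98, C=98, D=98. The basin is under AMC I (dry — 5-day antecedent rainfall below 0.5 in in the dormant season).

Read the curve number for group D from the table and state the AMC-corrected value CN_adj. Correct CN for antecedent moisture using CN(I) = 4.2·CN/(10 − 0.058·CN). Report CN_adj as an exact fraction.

CN_adj = 102900/1079 ≈ 95.366

NRCS table: paved parking, roofs, soil group D → CN(II) = 98
Dry (AMC I): CN(I) = 4.2·98/(10 − 0.058·98) = (2058/5)/(1079/250) = 102900/1079 ≈ 95.366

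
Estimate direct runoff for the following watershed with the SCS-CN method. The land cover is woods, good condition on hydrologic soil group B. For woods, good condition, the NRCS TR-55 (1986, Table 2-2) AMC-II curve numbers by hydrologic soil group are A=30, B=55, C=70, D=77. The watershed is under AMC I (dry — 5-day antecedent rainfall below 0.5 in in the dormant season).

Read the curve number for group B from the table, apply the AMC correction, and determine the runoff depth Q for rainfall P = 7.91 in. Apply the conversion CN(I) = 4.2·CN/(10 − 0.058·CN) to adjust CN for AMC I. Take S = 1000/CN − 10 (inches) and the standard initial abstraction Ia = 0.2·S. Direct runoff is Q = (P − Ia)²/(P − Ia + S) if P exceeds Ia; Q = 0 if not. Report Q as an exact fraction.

NRCS table: woods, good condition, soil group B → CN(II) = 55
Dry (AMC I): CN(I) = 4.2·55/(10 − 0.058·55) = 231/(681/100) = 7700/227 ≈ 33.921
Max retention: S = 1000/(7700/227) − 10 = 1500/77 in (≈ 19.481 in)
Ia = 0.2·(1500/77) = 300/77 in ≈ 3.896 in
Excess rainfall: 7.910 − 3.896 = 4.014 in; P > Ia so Q > 0
Q = (30907/7700)²/((30907/7700) + 1500/77) = (955242649/59290000)/(180907/7700) = 955242649/1392983900 in ≈ 0.686 in

Q = 955242649/1392983900 in ≈ 0.686 in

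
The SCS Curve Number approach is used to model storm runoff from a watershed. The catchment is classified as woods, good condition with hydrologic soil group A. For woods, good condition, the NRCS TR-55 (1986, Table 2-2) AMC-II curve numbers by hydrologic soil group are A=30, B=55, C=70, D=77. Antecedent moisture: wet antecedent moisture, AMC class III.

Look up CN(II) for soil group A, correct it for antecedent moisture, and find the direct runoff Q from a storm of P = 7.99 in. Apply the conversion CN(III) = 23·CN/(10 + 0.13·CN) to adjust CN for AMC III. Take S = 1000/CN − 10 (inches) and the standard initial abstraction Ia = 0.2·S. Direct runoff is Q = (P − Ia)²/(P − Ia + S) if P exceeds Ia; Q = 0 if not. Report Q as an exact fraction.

NRCS table: woods, good condition, soil group A → CN(II) = 30
CN(III) from CN(II)=30: (23·30)/(10 + 0.13·30) = 6900/139 ≈ 49.640
Retention S: 1000/CN − 10 with CN=49.640 → S = 700/69 ≈ 10.145 in
Initial abstraction Ia = S/5 = (700/69)/5 = 140/69 ≈ 2.029 in
Since P=7.990 > Ia=2.029: effective rainfall P−Ia = 41131/6900 in
Q: (41131/6900)² ÷ (111131/6900) = 1691759161/766803900 in (≈ 2.206 in)

Q = 1691759161/766803900 in ≈ 2.206 in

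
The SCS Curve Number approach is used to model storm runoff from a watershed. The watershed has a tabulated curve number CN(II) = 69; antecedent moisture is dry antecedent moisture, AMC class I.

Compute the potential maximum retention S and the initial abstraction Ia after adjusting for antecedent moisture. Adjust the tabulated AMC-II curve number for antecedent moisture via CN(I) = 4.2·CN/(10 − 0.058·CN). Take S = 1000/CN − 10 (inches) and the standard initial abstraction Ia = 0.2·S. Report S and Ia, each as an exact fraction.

Adjust CN=69 to AMC I: 4.2·69/(10 − 0.058·69) → (1449/5) ÷ (2999/500) = 144900/2999 ≈ 48.316
S = 1000/(144900/2999) − 10 = 15500/1449 in ≈ 10.697 in
Initial abstraction Ia = S/5 = (15500/1449)/5 = 3100/1449 ≈ 2.139 in

S = 15500/1449 in ≈ 10.697 in; Ia = 3100/1449 in ≈ 2.139 in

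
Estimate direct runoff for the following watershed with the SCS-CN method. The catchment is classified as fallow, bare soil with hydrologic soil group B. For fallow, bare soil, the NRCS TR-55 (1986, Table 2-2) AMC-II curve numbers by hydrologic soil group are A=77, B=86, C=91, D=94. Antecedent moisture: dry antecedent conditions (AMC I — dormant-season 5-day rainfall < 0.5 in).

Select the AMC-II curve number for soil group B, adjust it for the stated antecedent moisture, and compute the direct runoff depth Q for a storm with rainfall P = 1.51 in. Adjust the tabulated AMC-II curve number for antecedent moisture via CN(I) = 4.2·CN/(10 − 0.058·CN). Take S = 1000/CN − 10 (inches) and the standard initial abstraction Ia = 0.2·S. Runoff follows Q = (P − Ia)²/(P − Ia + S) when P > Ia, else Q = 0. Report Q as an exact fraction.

Q = 89851441/767279100 in ≈ 0.117 in

NRCS table: fallow, bare soil, soil group B → CN(II) = 86
CN(I) from CN(II)=86: (4.2·86)/(10 − 0.058·86) = 12900/179 ≈ 72.067
S = 1000/(12900/179) − 10 = 500/129 in ≈ 3.876 in
Ia = 0.2S: 0.2·3.876 = 0.775 in (exactly 100/129)
Since P=1.510 > Ia=0.775: effective rainfall P−Ia = 9479/12900 in
Q = (9479/12900)²/((9479/12900) + 500/129) = (89851441/166410000)/(59479/12900) = 89851441/767279100 in ≈ 0.117 in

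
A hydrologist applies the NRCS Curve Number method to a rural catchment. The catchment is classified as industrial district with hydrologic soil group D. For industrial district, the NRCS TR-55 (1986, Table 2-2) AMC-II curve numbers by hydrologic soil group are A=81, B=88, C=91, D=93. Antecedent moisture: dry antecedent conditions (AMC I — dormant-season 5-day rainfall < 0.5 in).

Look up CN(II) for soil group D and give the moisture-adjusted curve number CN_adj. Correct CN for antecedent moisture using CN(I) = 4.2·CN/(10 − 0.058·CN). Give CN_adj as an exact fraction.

CN_adj = 27900/329 ≈ 84.802

NRCS table: industrial district, soil group D → CN(II) = 93
CN(I) from CN(II)=93: (4.2·93)/(10 − 0.058·93) = 27900/329 ≈ 84.802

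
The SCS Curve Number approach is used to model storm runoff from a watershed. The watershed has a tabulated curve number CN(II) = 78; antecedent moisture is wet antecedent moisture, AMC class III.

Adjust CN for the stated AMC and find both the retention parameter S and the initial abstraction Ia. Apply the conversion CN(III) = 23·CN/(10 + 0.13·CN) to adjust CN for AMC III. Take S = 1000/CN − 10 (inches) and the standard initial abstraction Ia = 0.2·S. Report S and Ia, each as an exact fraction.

Wet (AMC III): CN(III) = 23·78/(10 + 0.13·78) = 1794/(1007/50) = 89700/1007 ≈ 89.076
Max retention: S = 1000/(89700/1007) − 10 = 1100/897 in (≈ 1.226 in)
Ia = 0.2·(1100/897) = 220/897 in ≈ 0.245 in

S = 1100/897 in ≈ 1.226 in; Ia = 220/897 in ≈ 0.245 in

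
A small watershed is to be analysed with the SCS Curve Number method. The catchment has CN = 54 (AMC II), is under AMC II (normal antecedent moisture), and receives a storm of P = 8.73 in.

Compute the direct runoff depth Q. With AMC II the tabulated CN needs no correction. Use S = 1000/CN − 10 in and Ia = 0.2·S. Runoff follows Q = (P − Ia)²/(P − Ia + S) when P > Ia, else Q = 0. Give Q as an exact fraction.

CN(II) = 54; AMC II needs no correction.
S = 1000/54 − 10 = 230/27 in ≈ 8.519 in
Ia = 0.2S: 0.2·8.519 = 1.704 in (exactly 46/27)
P − Ia = 8.730 − 1.704 = 18971/2700 ≈ 7.026 in (> 0, runoff occurs)
Q = (18971/2700)²/((18971/2700) + 230/27) = (359898841/7290000)/(41971/2700) = 359898841/113321700 in ≈ 3.176 in

Q = 359898841/113321700 in ≈ 3.176 in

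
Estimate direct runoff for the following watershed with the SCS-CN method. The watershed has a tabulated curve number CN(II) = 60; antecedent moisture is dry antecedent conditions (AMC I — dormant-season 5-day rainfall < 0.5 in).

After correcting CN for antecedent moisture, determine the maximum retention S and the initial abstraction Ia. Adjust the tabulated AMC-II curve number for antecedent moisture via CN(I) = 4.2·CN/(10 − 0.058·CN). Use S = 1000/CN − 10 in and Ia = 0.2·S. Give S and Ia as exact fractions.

Dry (AMC I): CN(I) = 4.2·60/(10 − 0.058·60) = 252/(163/25) = 6300/163 ≈ 38.650
Max retention: S = 1000/(6300/163) − 10 = 1000/63 in (≈ 15.873 in)
Ia = 0.2·(1000/63) = 200/63 in ≈ 3.175 in

S = 1000/63 in ≈ 15.873 in; Ia = 200/63 in ≈ 3.175 in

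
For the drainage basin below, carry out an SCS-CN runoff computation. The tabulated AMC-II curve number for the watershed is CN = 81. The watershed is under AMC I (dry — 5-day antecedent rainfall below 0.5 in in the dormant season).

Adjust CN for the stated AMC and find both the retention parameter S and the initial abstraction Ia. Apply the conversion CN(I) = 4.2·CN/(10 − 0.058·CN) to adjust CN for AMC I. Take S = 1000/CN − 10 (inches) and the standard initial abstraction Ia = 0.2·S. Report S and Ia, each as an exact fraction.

Adjust CN=81 to AMC I: 4.2·81/(10 − 0.058·81) → (1701/5) ÷ (2651/500) = 170100/2651 ≈ 64.164
Max retention: S = 1000/(170100/2651) − 10 = 9500/1701 in (≈ 5.585 in)
Ia = 0.2S: 0.2·5.585 = 1.117 in (exactly 1900/1701)

S = 9500/1701 in ≈ 5.585 in; Ia = 1900/1701 in ≈ 1.117 in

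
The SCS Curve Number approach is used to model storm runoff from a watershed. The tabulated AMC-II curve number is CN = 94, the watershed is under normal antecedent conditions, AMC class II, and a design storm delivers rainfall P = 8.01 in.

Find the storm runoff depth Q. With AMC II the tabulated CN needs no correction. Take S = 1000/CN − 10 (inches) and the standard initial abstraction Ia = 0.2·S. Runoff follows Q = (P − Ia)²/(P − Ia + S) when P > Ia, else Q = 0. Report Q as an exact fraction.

Q = 457493403/62740300 in ≈ 7.292 in

Average conditions: CN = 94 (no AMC adjustment).
S = 1000/94 − 10 = 30/47 in ≈ 0.638 in
Ia = 0.2S: 0.2·0.638 = 0.128 in (exactly 6/47)
Since P=8.010 > Ia=0.128: effective rainfall P−Ia = 37047/4700 in
Q = (37047/4700)²/((37047/4700) + 30/47) = (1372480209/22090000)/(40047/4700) = 457493403/62740300 in ≈ 7.292 in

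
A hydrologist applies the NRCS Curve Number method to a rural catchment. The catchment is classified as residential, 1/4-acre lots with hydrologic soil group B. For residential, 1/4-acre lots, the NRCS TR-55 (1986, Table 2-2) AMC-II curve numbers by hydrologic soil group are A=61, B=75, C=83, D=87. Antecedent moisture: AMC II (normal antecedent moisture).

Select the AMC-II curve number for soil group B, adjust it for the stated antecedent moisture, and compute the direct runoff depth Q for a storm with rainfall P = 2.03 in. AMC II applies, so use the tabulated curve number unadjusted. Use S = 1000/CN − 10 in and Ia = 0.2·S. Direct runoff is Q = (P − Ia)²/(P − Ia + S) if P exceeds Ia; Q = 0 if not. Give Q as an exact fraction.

NRCS table: residential, 1/4-acre lots, soil group B → CN(II) = 75
Average conditions: CN = 75 (no AMC adjustment).
S = 1000/75 − 10 = 10/3 in ≈ 3.333 in
Ia = 0.2·(10/3) = 2/3 in ≈ 0.667 in
Since P=2.030 > Ia=0.667: effective rainfall P−Ia = 409/300 in
Q = (409/300)²/((409/300) + 10/3) = (167281/90000)/(1409/300) = 167281/422700 in ≈ 0.396 in

Q = 167281/422700 in ≈ 0.396 in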